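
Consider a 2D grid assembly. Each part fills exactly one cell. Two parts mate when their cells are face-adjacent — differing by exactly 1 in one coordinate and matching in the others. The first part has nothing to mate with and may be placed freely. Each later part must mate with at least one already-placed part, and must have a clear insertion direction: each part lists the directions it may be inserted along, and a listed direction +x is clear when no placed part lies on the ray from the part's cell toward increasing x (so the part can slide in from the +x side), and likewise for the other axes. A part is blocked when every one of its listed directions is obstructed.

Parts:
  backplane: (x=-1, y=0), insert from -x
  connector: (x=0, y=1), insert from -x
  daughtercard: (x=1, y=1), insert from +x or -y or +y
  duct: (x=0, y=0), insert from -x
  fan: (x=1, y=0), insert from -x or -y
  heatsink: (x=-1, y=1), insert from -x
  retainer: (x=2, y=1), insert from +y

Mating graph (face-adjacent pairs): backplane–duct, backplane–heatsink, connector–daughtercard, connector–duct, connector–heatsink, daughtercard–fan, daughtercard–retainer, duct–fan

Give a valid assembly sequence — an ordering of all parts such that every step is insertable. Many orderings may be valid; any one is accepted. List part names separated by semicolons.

connector; heatsink; duct; backplane; fan; daughtercard; retainer

1. connector@(0, 1) [-x clear] — {connector}
2. heatsink@(-1, 1) [-x clear] — {connector, heatsink}
3. duct@(0, 0) [-x clear] — {connector, duct, heatsink}
4. backplane@(-1, 0) [-x clear] — {backplane, connector, duct, heatsink}
5. fan@(1, 0) [-y clear] — {backplane, connector, duct, fan, heatsink}
6. daughtercard@(1, 1) [+x clear] — {backplane, connector, daughtercard, duct, fan, heatsink}
7. retainer@(2, 1) [+y clear] — {backplane, connector, daughtercard, duct, fan, heatsink, retainer}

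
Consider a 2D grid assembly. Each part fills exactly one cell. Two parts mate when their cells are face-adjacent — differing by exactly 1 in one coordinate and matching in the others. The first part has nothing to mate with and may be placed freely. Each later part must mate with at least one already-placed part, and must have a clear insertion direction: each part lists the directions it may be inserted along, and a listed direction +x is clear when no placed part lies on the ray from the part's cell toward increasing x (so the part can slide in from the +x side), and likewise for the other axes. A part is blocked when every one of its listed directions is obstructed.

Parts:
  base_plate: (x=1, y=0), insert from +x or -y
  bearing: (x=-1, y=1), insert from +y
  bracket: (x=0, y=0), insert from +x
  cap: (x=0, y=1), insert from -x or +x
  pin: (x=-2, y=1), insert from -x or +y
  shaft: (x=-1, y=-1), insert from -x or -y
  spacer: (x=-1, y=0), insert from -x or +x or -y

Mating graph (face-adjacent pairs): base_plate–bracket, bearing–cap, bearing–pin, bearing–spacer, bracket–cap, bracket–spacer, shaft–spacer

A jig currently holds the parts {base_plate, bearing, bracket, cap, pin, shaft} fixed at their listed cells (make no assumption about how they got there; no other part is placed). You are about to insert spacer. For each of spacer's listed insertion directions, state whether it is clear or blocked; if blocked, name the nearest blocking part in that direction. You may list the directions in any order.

+x: blocked by bracket; -x: clear; -y: blocked by shaft

-x: ray from spacer(-1, 0) has no placed part ⇒ clear
+x: nearest on ray is bracket@(0, 0) ⇒ blocked
-y: nearest on ray is shaft@(-1, -1) ⇒ blocked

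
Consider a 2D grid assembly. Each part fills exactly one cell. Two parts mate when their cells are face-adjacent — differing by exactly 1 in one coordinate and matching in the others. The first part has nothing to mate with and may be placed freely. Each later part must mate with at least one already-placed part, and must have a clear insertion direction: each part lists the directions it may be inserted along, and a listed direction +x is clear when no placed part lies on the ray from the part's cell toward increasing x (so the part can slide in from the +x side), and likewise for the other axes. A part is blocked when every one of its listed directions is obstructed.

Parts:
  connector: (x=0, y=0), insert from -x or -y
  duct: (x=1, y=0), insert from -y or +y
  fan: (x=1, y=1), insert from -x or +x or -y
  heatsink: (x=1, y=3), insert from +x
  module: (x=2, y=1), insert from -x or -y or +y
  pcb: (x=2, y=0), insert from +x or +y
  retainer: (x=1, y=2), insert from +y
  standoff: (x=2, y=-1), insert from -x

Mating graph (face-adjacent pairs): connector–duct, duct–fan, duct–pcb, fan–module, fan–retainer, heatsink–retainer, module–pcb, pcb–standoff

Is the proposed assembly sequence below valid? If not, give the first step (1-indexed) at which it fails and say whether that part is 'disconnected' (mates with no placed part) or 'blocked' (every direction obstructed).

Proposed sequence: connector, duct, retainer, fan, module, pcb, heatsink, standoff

1. connector@(0, 0) [-x clear] — {connector}
2. duct@(1, 0) [-y clear] — {connector, duct}
3. retainer@(1, 2) — no placed neighbour ⇒ disconnected

Invalid at step 3 (disconnected)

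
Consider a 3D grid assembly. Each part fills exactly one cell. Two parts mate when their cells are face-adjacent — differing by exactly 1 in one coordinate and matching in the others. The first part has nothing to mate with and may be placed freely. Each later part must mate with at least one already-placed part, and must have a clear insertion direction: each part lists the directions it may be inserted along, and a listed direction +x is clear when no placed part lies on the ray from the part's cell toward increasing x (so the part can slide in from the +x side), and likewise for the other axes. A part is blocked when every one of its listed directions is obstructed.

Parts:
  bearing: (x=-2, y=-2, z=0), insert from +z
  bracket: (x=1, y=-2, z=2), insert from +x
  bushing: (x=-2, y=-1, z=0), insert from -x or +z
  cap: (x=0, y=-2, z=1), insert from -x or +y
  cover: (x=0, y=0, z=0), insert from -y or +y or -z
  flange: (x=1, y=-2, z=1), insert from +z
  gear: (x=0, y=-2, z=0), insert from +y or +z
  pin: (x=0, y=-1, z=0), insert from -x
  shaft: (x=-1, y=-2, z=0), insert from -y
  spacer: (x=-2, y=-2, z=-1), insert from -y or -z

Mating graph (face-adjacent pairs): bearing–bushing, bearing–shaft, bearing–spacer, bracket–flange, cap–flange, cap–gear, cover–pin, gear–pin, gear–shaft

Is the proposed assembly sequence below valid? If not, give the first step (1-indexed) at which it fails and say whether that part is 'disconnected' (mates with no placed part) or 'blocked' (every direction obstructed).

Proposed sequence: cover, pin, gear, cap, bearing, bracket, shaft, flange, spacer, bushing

Invalid at step 5 (disconnected)

1. cover@(0, 0, 0) [-y clear] — {cover}
2. pin@(0, -1, 0) [-x clear] — {cover, pin}
3. gear@(0, -2, 0) [+z clear] — {cover, gear, pin}
4. cap@(0, -2, 1) [-x clear] — {cap, cover, gear, pin}
5. bearing@(-2, -2, 0) — no placed neighbour ⇒ disconnected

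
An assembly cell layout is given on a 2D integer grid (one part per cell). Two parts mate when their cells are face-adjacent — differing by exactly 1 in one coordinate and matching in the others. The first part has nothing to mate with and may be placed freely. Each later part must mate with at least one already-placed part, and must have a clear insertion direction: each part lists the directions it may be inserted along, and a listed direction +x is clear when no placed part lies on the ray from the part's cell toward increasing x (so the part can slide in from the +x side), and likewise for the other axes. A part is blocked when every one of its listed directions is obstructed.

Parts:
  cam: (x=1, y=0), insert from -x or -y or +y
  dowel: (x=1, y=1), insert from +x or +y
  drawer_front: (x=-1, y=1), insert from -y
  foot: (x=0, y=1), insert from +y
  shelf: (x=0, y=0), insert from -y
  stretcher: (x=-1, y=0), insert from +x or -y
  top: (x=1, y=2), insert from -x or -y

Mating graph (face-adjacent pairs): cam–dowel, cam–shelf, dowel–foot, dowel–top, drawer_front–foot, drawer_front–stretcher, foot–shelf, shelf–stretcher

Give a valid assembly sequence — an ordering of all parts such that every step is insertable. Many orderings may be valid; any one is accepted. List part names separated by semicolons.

1. foot@(0, 1) [+y clear] — {foot}
2. shelf@(0, 0) [-y clear] — {foot, shelf}
3. cam@(1, 0) [-y clear] — {cam, foot, shelf}
4. dowel@(1, 1) [+x clear] — {cam, dowel, foot, shelf}
5. top@(1, 2) [-x clear] — {cam, dowel, foot, shelf, top}
6. drawer_front@(-1, 1) [-y clear] — {cam, dowel, drawer_front, foot, shelf, top}
7. stretcher@(-1, 0) [-y clear] — {cam, dowel, drawer_front, foot, shelf, stretcher, top}

foot; shelf; cam; dowel; top; drawer_front; stretcher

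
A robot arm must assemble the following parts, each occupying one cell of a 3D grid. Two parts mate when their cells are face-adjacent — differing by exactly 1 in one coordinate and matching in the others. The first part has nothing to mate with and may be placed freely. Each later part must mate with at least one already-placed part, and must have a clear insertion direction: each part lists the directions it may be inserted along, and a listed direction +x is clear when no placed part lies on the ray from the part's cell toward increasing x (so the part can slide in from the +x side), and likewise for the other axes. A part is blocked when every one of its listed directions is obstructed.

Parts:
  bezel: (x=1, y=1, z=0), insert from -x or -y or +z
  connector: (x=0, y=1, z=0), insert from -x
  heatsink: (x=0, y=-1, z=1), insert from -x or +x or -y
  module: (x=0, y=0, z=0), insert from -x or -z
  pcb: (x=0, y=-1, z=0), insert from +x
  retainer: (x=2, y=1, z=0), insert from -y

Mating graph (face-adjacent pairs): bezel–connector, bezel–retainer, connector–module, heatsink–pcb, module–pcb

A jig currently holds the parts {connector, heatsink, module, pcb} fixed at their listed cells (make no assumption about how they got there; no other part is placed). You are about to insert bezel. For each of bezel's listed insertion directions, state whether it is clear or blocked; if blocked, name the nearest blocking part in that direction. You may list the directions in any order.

-x: nearest on ray is connector@(0, 1, 0) ⇒ blocked
-y: ray from bezel(1, 1, 0) has no placed part ⇒ clear
+z: ray from bezel(1, 1, 0) has no placed part ⇒ clear

+z: clear; -x: blocked by connector; -y: clear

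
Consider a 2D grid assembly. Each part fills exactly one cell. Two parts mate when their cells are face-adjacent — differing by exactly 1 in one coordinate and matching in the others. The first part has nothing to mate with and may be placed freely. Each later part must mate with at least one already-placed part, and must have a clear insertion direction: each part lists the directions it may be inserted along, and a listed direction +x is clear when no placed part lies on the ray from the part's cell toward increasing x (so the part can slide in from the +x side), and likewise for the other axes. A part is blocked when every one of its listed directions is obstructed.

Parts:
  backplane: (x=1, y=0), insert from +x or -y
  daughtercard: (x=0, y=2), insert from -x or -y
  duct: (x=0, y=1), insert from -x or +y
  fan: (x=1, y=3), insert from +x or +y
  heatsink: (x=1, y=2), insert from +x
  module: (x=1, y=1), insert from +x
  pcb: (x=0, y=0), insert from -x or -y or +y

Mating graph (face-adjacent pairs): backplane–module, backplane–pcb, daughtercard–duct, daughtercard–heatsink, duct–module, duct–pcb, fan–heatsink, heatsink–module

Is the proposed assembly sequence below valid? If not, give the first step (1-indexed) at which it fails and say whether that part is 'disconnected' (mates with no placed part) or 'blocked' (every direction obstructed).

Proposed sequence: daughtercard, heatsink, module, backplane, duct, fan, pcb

1. daughtercard@(0, 2) [-x clear] — {daughtercard}
2. heatsink@(1, 2) [+x clear] — {daughtercard, heatsink}
3. module@(1, 1) [+x clear] — {daughtercard, heatsink, module}
4. backplane@(1, 0) [+x clear] — {backplane, daughtercard, heatsink, module}
5. duct@(0, 1) [-x clear] — {backplane, daughtercard, duct, heatsink, module}
6. fan@(1, 3) [+x clear] — {backplane, daughtercard, duct, fan, heatsink, module}
7. pcb@(0, 0) [-x clear] — {backplane, daughtercard, duct, fan, heatsink, module, pcb}

Valid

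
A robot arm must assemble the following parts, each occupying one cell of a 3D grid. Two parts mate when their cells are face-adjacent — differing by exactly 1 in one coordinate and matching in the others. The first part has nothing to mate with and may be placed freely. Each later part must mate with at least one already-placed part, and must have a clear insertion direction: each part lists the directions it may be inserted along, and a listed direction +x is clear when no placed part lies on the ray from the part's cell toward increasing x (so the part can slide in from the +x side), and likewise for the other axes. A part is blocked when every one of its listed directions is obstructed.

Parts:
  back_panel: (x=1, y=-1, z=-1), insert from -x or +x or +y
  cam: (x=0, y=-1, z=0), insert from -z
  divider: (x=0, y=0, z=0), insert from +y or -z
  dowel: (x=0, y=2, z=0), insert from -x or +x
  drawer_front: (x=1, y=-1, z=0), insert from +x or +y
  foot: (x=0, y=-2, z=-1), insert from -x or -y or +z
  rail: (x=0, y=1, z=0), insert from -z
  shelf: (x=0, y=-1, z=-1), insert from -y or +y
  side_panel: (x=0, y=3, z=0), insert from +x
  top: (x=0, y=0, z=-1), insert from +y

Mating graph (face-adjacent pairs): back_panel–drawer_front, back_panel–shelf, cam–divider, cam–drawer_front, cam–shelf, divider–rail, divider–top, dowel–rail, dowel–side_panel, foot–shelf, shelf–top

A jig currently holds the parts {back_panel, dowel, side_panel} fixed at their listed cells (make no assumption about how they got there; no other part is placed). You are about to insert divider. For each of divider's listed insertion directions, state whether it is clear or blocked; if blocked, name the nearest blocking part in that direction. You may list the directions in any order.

+y: nearest on ray is dowel@(0, 2, 0) ⇒ blocked
-z: ray from divider(0, 0, 0) has no placed part ⇒ clear

+y: blocked by dowel; -z: clear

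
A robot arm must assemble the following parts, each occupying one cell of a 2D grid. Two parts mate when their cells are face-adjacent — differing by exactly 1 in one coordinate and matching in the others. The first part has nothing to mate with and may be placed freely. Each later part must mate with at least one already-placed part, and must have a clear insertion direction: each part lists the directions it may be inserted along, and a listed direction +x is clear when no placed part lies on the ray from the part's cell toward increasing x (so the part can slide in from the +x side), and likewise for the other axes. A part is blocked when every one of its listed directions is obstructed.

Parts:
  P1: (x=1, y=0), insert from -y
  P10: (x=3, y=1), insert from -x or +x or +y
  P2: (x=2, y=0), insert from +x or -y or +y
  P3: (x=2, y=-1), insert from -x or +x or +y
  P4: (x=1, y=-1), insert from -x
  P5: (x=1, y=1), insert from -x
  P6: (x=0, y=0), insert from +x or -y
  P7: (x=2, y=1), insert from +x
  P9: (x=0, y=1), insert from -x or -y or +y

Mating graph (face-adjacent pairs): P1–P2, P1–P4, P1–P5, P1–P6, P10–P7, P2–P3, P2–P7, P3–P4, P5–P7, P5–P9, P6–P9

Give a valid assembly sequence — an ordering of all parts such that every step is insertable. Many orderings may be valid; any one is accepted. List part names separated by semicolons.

1. P2@(2, 0) [+x clear] — {P2}
2. P3@(2, -1) [-x clear] — {P2, P3}
3. P1@(1, 0) [-y clear] — {P1, P2, P3}
4. P6@(0, 0) [-y clear] — {P1, P2, P3, P6}
5. P5@(1, 1) [-x clear] — {P1, P2, P3, P5, P6}
6. P4@(1, -1) [-x clear] — {P1, P2, P3, P4, P5, P6}
7. P7@(2, 1) [+x clear] — {P1, P2, P3, P4, P5, P6, P7}
8. P10@(3, 1) [+x clear] — {P1, P10, P2, P3, P4, P5, P6, P7}
9. P9@(0, 1) [-x clear] — {P1, P10, P2, P3, P4, P5, P6, P7, P9}

P2; P3; P1; P6; P5; P4; P7; P10; P9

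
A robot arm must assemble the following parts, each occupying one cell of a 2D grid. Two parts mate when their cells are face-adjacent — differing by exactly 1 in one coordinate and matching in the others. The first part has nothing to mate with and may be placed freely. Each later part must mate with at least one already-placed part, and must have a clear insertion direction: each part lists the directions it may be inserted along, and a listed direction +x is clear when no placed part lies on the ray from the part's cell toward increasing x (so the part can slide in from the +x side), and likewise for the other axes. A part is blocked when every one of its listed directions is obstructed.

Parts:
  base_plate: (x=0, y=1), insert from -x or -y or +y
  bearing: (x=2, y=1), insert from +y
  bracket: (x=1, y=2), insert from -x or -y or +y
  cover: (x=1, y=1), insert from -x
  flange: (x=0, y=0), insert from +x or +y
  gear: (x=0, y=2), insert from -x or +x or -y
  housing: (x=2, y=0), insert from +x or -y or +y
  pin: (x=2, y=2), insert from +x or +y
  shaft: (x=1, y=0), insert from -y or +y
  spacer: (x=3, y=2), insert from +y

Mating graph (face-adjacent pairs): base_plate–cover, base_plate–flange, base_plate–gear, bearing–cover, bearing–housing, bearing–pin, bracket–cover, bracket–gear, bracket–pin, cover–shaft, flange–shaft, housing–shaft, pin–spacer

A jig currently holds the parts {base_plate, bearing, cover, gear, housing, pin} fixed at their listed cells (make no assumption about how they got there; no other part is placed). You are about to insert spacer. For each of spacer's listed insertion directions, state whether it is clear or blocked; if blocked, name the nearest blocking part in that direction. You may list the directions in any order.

+y: ray from spacer(3, 2) has no placed part ⇒ clear

+y: clear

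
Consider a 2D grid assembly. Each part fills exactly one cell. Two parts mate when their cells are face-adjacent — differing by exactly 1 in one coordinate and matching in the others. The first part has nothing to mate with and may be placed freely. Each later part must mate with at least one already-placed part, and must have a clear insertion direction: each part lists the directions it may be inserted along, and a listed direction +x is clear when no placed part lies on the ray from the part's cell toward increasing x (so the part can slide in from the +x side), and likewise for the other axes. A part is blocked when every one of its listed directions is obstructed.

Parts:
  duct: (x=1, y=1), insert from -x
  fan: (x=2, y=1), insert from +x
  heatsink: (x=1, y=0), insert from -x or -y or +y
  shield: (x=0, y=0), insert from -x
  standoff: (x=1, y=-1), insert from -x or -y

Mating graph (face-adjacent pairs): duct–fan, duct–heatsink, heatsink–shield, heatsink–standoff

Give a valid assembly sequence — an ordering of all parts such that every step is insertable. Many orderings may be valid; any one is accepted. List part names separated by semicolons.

heatsink; duct; standoff; fan; shield

1. heatsink@(1, 0) [-x clear] — {heatsink}
2. duct@(1, 1) [-x clear] — {duct, heatsink}
3. standoff@(1, -1) [-x clear] — {duct, heatsink, standoff}
4. fan@(2, 1) [+x clear] — {duct, fan, heatsink, standoff}
5. shield@(0, 0) [-x clear] — {duct, fan, heatsink, shield, standoff}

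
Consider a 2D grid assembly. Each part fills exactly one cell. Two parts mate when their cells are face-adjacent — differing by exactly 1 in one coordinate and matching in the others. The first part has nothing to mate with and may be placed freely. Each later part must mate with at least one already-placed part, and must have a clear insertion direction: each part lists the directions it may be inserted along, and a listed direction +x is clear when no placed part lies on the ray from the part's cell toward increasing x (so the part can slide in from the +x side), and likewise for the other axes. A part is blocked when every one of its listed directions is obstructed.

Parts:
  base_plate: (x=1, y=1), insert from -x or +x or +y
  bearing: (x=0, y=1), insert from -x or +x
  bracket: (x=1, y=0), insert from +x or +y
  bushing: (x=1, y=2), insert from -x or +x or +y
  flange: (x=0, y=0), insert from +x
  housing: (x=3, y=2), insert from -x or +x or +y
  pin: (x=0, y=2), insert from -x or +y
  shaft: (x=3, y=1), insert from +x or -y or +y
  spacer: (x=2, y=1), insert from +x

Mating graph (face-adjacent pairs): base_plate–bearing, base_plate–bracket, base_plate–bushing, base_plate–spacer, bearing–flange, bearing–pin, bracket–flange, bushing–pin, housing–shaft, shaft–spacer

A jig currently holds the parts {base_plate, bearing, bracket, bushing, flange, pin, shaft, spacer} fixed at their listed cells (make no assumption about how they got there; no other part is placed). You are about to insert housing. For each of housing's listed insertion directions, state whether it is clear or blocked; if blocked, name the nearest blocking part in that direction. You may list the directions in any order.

-x: nearest on ray is bushing@(1, 2) ⇒ blocked
+x: ray from housing(3, 2) has no placed part ⇒ clear
+y: ray from housing(3, 2) has no placed part ⇒ clear

+x: clear; +y: clear; -x: blocked by bushing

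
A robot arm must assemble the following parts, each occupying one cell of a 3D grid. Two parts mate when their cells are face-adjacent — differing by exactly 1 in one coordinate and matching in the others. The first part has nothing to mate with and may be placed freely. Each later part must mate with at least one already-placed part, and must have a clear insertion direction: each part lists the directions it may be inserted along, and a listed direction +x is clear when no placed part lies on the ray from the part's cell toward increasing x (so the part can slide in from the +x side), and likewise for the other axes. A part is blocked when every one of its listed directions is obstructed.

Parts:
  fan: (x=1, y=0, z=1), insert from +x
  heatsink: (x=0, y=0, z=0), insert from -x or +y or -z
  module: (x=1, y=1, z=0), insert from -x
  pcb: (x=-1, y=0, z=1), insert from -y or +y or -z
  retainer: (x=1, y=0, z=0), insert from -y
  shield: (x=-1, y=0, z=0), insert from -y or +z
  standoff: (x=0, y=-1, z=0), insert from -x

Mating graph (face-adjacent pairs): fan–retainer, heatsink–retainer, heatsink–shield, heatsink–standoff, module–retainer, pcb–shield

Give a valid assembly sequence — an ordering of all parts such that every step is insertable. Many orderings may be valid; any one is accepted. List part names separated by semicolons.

1. shield@(-1, 0, 0) [-y clear] — {shield}
2. heatsink@(0, 0, 0) [+y clear] — {heatsink, shield}
3. pcb@(-1, 0, 1) [-y clear] — {heatsink, pcb, shield}
4. standoff@(0, -1, 0) [-x clear] — {heatsink, pcb, shield, standoff}
5. retainer@(1, 0, 0) [-y clear] — {heatsink, pcb, retainer, shield, standoff}
6. module@(1, 1, 0) [-x clear] — {heatsink, module, pcb, retainer, shield, standoff}
7. fan@(1, 0, 1) [+x clear] — {fan, heatsink, module, pcb, retainer, shield, standoff}

shield; heatsink; pcb; standoff; retainer; module; fan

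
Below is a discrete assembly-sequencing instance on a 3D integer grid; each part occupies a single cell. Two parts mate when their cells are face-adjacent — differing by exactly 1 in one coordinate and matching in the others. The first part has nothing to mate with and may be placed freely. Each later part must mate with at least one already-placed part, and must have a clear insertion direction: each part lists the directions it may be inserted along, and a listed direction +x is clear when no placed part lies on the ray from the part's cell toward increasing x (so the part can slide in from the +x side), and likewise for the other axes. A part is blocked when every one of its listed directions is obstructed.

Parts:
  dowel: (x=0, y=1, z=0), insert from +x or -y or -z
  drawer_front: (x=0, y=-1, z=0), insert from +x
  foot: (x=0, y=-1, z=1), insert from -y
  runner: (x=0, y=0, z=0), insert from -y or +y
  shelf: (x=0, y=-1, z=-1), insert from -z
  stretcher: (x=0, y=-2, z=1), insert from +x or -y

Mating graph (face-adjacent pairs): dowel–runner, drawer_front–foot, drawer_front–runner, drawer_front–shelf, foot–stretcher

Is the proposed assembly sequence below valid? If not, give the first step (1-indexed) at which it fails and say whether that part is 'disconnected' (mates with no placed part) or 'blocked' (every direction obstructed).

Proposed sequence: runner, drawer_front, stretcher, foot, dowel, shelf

1. runner@(0, 0, 0) [-y clear] — {runner}
2. drawer_front@(0, -1, 0) [+x clear] — {drawer_front, runner}
3. stretcher@(0, -2, 1) — no placed neighbour ⇒ disconnected

Invalid at step 3 (disconnected)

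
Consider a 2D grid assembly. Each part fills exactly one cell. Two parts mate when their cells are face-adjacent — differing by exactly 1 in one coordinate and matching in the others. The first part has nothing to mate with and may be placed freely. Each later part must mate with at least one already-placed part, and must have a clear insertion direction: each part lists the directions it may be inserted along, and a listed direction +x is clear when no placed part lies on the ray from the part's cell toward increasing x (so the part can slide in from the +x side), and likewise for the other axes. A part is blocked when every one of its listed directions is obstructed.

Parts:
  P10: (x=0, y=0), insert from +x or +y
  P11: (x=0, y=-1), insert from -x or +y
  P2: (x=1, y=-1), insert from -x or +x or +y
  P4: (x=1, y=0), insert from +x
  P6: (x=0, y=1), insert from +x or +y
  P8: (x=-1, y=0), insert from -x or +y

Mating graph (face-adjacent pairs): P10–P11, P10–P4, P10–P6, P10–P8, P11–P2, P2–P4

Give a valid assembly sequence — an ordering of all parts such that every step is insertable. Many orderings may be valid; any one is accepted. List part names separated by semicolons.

1. P2@(1, -1) [-x clear] — {P2}
2. P4@(1, 0) [+x clear] — {P2, P4}
3. P10@(0, 0) [+y clear] — {P10, P2, P4}
4. P8@(-1, 0) [-x clear] — {P10, P2, P4, P8}
5. P11@(0, -1) [-x clear] — {P10, P11, P2, P4, P8}
6. P6@(0, 1) [+x clear] — {P10, P11, P2, P4, P6, P8}

P2; P4; P10; P8; P11; P6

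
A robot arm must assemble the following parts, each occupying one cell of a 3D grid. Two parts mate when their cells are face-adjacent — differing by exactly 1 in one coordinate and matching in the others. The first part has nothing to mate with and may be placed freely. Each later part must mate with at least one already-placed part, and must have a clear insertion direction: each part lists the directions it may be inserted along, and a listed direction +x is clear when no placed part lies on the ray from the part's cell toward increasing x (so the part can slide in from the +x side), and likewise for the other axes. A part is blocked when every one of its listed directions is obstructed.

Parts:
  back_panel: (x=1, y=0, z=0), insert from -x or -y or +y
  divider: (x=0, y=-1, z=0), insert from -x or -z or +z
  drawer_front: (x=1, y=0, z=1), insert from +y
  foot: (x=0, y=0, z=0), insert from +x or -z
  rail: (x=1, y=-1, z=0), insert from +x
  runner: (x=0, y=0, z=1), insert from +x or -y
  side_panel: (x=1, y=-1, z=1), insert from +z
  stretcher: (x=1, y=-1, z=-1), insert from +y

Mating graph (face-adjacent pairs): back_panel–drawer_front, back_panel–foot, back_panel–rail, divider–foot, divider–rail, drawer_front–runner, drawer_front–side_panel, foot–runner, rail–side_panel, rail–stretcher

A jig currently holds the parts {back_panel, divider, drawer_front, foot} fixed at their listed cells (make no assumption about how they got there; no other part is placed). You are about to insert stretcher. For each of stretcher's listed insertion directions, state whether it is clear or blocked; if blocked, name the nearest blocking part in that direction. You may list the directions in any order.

+y: ray from stretcher(1, -1, -1) has no placed part ⇒ clear

+y: clear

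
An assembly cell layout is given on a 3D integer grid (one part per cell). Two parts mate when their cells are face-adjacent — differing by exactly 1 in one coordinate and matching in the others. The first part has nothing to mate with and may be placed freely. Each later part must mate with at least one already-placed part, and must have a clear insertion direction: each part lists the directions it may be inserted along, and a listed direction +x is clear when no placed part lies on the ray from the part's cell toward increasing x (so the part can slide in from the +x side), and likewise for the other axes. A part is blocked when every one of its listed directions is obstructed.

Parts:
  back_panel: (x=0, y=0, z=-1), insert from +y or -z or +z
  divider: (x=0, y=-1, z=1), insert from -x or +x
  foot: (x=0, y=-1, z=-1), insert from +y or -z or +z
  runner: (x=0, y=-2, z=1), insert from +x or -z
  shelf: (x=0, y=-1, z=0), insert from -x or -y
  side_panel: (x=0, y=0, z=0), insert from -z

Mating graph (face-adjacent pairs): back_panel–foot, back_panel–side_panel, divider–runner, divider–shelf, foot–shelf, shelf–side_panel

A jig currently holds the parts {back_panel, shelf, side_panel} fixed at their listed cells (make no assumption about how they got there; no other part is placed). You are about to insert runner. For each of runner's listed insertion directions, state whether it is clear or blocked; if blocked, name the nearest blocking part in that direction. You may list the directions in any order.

+x: ray from runner(0, -2, 1) has no placed part ⇒ clear
-z: ray from runner(0, -2, 1) has no placed part ⇒ clear

+x: clear; -z: clear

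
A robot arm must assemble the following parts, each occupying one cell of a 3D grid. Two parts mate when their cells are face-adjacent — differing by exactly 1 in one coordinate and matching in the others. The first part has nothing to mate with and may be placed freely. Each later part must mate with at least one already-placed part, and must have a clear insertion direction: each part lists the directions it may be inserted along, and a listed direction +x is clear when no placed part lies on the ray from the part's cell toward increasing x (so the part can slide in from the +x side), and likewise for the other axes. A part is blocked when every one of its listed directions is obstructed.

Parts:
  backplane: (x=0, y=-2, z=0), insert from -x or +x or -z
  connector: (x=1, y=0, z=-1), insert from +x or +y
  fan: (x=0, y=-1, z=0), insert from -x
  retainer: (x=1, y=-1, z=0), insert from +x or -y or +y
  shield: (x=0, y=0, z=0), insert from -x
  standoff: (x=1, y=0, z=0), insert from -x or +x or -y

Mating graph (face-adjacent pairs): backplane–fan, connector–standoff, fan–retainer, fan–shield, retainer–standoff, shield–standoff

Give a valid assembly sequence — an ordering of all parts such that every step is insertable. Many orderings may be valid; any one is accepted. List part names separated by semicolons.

1. fan@(0, -1, 0) [-x clear] — {fan}
2. retainer@(1, -1, 0) [+x clear] — {fan, retainer}
3. backplane@(0, -2, 0) [-x clear] — {backplane, fan, retainer}
4. shield@(0, 0, 0) [-x clear] — {backplane, fan, retainer, shield}
5. standoff@(1, 0, 0) [+x clear] — {backplane, fan, retainer, shield, standoff}
6. connector@(1, 0, -1) [+x clear] — {backplane, connector, fan, retainer, shield, standoff}

fan; retainer; backplane; shield; standoff; connector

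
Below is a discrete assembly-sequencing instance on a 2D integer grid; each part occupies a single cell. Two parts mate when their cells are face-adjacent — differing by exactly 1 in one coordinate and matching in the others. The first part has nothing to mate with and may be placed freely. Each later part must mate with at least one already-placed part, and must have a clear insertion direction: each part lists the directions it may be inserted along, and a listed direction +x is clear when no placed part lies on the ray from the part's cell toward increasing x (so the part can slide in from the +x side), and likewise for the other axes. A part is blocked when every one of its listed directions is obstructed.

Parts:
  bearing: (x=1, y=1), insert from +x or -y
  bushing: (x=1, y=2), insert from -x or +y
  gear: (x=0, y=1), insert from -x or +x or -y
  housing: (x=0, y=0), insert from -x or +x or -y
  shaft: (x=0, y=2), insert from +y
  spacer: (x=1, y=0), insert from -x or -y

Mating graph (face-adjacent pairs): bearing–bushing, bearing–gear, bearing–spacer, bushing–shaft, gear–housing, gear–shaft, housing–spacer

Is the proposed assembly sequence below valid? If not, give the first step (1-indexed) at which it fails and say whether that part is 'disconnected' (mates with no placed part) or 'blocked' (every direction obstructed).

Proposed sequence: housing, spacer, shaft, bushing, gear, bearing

1. housing@(0, 0) [-x clear] — {housing}
2. spacer@(1, 0) [-y clear] — {housing, spacer}
3. shaft@(0, 2) — no placed neighbour ⇒ disconnected

Invalid at step 3 (disconnected)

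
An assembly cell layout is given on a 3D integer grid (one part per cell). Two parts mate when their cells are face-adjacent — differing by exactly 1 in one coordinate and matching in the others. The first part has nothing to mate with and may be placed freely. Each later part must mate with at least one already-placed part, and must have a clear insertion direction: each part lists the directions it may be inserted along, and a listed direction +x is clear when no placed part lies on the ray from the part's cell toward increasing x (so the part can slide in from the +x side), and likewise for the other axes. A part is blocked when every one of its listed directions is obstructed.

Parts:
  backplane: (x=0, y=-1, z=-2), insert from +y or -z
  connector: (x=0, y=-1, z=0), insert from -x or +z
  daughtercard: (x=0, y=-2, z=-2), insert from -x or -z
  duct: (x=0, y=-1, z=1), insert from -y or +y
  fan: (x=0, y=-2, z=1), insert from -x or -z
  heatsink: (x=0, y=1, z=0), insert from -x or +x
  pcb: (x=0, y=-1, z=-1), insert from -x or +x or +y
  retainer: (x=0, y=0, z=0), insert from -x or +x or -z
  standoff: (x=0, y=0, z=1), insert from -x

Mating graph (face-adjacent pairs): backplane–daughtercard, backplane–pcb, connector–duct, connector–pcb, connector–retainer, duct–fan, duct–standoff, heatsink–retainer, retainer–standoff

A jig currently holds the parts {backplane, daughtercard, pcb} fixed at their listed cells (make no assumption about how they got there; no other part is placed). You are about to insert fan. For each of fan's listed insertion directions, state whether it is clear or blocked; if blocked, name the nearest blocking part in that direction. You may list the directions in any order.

-x: clear; -z: blocked by daughtercard

-x: ray from fan(0, -2, 1) has no placed part ⇒ clear
-z: nearest on ray is daughtercard@(0, -2, -2) ⇒ blocked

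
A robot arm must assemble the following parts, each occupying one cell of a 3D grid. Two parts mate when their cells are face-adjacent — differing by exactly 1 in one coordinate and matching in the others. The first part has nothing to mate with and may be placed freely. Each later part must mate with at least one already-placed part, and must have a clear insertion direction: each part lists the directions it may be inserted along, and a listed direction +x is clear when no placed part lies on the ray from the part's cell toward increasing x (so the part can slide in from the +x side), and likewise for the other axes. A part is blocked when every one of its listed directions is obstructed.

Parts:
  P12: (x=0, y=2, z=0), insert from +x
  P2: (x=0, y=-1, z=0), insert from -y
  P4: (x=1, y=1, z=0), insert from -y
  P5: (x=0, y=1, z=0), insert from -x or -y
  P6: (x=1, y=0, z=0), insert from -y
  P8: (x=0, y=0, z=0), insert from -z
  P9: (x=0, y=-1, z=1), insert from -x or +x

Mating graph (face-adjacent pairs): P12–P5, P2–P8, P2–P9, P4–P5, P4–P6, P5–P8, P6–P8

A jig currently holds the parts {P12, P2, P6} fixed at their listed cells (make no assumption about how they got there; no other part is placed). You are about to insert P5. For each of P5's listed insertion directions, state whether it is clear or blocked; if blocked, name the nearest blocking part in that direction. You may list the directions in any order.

-x: clear; -y: blocked by P2

-x: ray from P5(0, 1, 0) has no placed part ⇒ clear
-y: nearest on ray is P2@(0, -1, 0) ⇒ blocked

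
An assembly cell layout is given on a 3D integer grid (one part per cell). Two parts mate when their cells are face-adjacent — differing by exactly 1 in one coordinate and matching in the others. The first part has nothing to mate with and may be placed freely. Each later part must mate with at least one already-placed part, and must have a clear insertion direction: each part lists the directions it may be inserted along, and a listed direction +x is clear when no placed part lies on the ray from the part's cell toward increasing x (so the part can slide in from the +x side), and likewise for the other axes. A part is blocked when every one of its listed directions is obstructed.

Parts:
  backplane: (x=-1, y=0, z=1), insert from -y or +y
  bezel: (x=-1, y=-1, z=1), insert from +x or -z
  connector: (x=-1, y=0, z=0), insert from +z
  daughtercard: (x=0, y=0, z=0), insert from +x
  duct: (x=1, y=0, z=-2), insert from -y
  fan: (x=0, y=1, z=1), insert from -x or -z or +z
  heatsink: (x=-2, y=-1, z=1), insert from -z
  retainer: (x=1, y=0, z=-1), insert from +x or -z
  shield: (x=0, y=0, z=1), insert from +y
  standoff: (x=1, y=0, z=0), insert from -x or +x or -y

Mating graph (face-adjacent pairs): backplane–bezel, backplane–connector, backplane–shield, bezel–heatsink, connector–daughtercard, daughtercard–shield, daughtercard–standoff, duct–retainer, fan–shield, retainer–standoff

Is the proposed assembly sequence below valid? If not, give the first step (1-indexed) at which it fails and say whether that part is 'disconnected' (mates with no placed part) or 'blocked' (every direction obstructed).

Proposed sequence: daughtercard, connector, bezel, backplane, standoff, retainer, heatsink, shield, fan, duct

Invalid at step 3 (disconnected)

1. daughtercard@(0, 0, 0) [+x clear] — {daughtercard}
2. connector@(-1, 0, 0) [+z clear] — {connector, daughtercard}
3. bezel@(-1, -1, 1) — no placed neighbour ⇒ disconnected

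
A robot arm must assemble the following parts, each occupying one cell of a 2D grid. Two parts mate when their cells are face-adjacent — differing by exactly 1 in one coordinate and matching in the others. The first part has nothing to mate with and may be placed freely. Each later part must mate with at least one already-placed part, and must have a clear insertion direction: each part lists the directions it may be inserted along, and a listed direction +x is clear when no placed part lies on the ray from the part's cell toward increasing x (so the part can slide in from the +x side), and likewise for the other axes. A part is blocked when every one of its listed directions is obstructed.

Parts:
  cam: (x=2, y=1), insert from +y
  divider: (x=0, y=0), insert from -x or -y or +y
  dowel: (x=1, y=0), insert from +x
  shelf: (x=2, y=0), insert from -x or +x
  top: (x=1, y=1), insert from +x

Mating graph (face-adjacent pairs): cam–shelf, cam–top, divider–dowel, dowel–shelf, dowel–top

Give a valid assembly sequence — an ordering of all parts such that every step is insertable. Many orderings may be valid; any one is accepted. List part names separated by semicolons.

top; cam; dowel; shelf; divider

1. top@(1, 1) [+x clear] — {top}
2. cam@(2, 1) [+y clear] — {cam, top}
3. dowel@(1, 0) [+x clear] — {cam, dowel, top}
4. shelf@(2, 0) [+x clear] — {cam, dowel, shelf, top}
5. divider@(0, 0) [-x clear] — {cam, divider, dowel, shelf, top}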